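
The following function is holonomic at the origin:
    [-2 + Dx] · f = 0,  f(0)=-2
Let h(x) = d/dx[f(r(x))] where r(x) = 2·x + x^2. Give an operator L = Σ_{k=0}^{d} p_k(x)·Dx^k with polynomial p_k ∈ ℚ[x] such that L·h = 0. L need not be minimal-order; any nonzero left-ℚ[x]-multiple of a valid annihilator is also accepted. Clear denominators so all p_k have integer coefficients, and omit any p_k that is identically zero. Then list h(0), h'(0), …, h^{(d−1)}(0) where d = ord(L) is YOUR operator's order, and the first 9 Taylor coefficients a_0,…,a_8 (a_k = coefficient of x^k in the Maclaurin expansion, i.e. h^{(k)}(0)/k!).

f: a_k = -2, -4, -4, -8/3, -4/3, -8/15, -8/45, -16/315, -4/315, …
Change of var in L_f (x↦r) gives L₀.
Derive L from L₀ (diff closure).
L = (5 + 8·x + 4·x^2) + (-1 - x)·Dx  (order 1).
h: a_k = -8, -40, -112, -688/3, -1136/3, -7984/15, -5920/9, -230176/315, -233488/315, …
ICs: h(0) = -8.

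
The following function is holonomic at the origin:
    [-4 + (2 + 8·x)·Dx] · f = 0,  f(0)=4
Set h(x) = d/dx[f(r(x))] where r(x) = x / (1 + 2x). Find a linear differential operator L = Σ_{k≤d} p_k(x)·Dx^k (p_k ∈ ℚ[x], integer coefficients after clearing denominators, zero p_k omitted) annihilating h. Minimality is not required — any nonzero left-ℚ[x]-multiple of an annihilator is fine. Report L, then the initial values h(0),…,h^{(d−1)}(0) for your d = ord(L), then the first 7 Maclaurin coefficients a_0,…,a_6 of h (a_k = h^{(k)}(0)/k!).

L = (-6 - 24·x) + (-1 - 8·x - 12·x^2)·Dx  (order 1).
h: a_k = 8, -48, 240, -1184, 6000, -31392, 168672, …
ICs: h(0) = 8.

f: a_k = 4, 8, -8, 16, -40, 112, -336, …
Change of var in L_f (x↦r) gives L₀.
h₀' ⇒ L via d/dx closure of L₀.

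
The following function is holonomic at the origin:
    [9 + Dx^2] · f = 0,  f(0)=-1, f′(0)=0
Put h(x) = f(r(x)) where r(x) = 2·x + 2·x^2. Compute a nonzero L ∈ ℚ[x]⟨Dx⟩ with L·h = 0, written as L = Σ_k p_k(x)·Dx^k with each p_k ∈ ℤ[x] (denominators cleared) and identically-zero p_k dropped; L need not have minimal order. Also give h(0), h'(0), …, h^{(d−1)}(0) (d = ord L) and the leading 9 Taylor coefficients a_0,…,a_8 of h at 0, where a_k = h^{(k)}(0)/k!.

f: a_k = -1, 0, 9/2, 0, -27/8, 0, 81/80, 0, -729/4480, …
f∘r: x↦r, Dx↦Dx/r' in L_f ⇒ L₀.
L = (36 + 216·x + 432·x^2 + 288·x^3) - 2·Dx + (1 + 2·x)·Dx^2  (order 2).
h: a_k = -1, 0, 18, 36, -36, -216, -1296/5, 864/5, 30672/35, …
ICs: h(0) = -1, h′(0) = 0.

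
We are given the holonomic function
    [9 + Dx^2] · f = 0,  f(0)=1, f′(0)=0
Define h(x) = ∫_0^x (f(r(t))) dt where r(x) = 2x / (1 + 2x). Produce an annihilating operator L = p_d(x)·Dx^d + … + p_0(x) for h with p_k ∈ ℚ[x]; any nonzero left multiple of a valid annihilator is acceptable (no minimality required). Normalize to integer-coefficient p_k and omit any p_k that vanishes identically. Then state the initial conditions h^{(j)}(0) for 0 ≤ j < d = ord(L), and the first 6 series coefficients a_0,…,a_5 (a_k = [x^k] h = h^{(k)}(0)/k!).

f: a_k = 1, 0, -9/2, 0, 27/8, 0, …
h₀=f(r): pull back L_f along r ⇒ L₀.
Integrate: L := L₀·Dx.
L = 36·Dx + (4 + 24·x + 48·x^2 + 32·x^3)·Dx^2 + (1 + 8·x + 24·x^2 + 32·x^3 + 16·x^4)·Dx^3  (order 3).
h: a_k = 0, 1, 0, -6, 18, -162/5, …
ICs: h(0) = 0, h′(0) = 1, h′′(0) = 0.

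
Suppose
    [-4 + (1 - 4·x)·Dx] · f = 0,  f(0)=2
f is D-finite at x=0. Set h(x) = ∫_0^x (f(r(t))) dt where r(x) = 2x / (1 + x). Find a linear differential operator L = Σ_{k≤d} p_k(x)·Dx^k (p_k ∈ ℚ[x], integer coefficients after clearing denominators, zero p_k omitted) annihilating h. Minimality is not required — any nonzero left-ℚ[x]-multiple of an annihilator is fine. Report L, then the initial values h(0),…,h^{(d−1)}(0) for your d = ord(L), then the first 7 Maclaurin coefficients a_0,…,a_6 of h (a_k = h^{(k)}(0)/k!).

L = 8·Dx + (-1 + 6·x + 7·x^2)·Dx^2  (order 2).
h: a_k = 0, 2, 8, 112/3, 196, 5488/5, 19208/3, …
ICs: h(0) = 0, h′(0) = 2.

f: a_k = 2, 8, 32, 128, 512, 2048, 8192, …
Substitute x→r, Dx→(1/r')Dx; clear ⇒ L₀.
h=∫h₀ ⇒ L = L₀·Dx.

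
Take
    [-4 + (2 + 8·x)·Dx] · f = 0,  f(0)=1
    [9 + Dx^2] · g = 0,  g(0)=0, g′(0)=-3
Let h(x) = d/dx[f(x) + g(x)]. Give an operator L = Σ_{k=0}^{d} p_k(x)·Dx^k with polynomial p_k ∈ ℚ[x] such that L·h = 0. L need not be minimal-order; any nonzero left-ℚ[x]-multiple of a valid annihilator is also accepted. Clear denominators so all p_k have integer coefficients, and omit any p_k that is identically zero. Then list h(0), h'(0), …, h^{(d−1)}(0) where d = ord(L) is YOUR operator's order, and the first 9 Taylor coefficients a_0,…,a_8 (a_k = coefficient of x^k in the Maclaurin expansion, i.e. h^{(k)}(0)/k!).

L = (-414 - 432·x - 864·x^2) + (-63 - 468·x - 1296·x^2 - 1728·x^3)·Dx + (-46 - 48·x - 96·x^2)·Dx^2 + (-7 - 52·x - 144·x^2 - 192·x^3)·Dx^3  (order 3).
h: a_k = -1, -4, 51/2, -40, 1039/8, -504, 148083/80, -6864, 115313013/4480, …
ICs: h(0) = -1, h′(0) = -4, h′′(0) = 51.

f: a_k = 1, 2, -2, 4, -10, 28, -84, 264, -858, …
g: a_k = 0, -3, 0, 9/2, 0, -81/40, 0, 243/560, 0, …
Weyl lclm of L_f,L_g ⇒ L₀ (ord ≤ 3).
h=h₀': d/dx-closure on L₀ ⇒ L.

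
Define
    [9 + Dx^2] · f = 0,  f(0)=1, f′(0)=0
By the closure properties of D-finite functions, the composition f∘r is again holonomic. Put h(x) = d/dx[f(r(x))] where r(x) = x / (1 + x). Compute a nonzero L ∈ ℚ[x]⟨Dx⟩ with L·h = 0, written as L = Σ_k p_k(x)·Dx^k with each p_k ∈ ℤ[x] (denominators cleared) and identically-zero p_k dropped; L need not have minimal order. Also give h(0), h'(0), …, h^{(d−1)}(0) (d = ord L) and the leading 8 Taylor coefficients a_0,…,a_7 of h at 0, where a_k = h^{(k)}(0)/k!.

L = (15 + 12·x + 6·x^2) + (6 + 18·x + 18·x^2 + 6·x^3)·Dx + (1 + 4·x + 6·x^2 + 4·x^3 + x^4)·Dx^2  (order 2).
h: a_k = 0, -9, 27, -81/2, 45/2, 2457/40, -9639/40, 293553/560, …
ICs: h(0) = 0, h′(0) = -9.

f: a_k = 1, 0, -9/2, 0, 27/8, 0, -81/80, 0, …
Substitute x→r, Dx→(1/r')Dx; clear ⇒ L₀.
Differentiate: ansatz ord ≤ ord L₀ ⇒ L.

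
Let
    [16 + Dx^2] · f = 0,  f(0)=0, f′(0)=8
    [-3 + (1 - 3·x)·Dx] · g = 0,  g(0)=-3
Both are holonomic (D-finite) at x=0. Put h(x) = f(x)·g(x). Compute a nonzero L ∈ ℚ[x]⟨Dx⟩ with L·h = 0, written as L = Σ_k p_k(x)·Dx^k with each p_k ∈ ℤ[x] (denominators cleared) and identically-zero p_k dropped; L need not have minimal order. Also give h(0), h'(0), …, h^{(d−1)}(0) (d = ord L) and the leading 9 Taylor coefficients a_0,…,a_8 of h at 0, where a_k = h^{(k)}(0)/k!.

f: a_k = 0, 8, 0, -64/3, 0, 256/15, 0, -2048/315, 0, …
g: a_k = -3, -9, -27, -81, -243, -729, -2187, -6561, -19683, …
f·g: L₀ = L_f ⊗_s L_g, ord ≤ 2·1.
L = (-16 + 48·x) + 6·Dx + (-1 + 3·x)·Dx^2  (order 2).
h: a_k = 0, -24, -72, -152, -456, -7096/5, -21288/5, -1339096/105, -1339096/35, …
ICs: h(0) = 0, h′(0) = -24.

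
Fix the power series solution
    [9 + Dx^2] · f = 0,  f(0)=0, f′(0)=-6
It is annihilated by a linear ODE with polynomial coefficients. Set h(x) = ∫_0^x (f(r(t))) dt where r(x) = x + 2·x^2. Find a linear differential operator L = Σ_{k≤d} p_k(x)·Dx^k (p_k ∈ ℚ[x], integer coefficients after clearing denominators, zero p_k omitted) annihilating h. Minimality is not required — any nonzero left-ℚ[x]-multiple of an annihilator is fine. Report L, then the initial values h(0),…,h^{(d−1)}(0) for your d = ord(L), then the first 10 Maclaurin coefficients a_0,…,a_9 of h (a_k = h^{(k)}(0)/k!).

f: a_k = 0, -6, 0, 9, 0, -81/20, 0, 243/280, 0, -243/2240, …
f∘r: x↦r, Dx↦Dx/r' in L_f ⇒ L₀.
h=∫₀ˣh₀: take L = L₀·Dx.
L = (9 + 108·x + 432·x^2 + 576·x^3)·Dx - 4·Dx^2 + (1 + 4·x)·Dx^3  (order 3).
h: a_k = 0, 0, -3, -4, 9/4, 54/5, 693/40, 9/2, -45117/2240, -693/20, …
ICs: h(0) = 0, h′(0) = 0, h′′(0) = -6.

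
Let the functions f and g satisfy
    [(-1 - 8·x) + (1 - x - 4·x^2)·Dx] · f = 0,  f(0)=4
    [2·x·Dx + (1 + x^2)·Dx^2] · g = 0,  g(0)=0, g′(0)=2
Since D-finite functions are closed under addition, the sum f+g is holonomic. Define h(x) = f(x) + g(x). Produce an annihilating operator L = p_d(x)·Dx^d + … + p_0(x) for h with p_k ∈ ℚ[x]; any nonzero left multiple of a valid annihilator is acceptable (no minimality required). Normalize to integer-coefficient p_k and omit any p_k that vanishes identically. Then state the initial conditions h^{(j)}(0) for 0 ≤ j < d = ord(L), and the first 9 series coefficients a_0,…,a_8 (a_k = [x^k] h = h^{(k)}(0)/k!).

L = (-10 + 40·x + 478·x^2 + 864·x^3 + 2496·x^4 + 384·x^6)·Dx + (28 + 246·x + 316·x^2 + 1182·x^3 + 752·x^4 + 2048·x^5 + 48·x^6 + 384·x^7)·Dx^2 + (-5 - 8·x - 32·x^2 + 104·x^3 + 197·x^4 + 128·x^5 + 288·x^6 + 16·x^7 + 64·x^8)·Dx^3  (order 3).
h: a_k = 4, 6, 20, 106/3, 116, 1302/5, 724, 12346/7, 4660, …
ICs: h(0) = 4, h′(0) = 6, h′′(0) = 40.

f: a_k = 4, 4, 20, 36, 116, 260, 724, 1764, 4660, …
g: a_k = 0, 2, 0, -2/3, 0, 2/5, 0, -2/7, 0, …
f+g: L₀ = lclm(L_f,L_g), ord ≤ 1+2.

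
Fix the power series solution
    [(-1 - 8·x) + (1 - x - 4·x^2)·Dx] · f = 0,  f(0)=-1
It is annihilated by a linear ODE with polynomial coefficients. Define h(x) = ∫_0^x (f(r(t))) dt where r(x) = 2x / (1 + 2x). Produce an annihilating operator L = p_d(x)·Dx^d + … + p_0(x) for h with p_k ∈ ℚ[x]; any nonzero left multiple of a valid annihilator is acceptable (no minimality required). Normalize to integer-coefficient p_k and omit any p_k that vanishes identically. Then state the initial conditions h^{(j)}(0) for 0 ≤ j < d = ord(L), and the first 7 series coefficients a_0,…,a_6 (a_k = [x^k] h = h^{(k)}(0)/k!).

f: a_k = -1, -1, -5, -9, -29, -65, -181, …
L₀ from L_f via x↦r, Dx↦r'^{-1}Dx.
h=∫₀ˣh₀: take L = L₀·Dx.
L = (2 + 36·x)·Dx + (-1 - 4·x + 12·x^2 + 32·x^3)·Dx^2  (order 2).
h: a_k = 0, -1, -1, -16/3, 0, -256/5, 256/3, …
ICs: h(0) = 0, h′(0) = -1.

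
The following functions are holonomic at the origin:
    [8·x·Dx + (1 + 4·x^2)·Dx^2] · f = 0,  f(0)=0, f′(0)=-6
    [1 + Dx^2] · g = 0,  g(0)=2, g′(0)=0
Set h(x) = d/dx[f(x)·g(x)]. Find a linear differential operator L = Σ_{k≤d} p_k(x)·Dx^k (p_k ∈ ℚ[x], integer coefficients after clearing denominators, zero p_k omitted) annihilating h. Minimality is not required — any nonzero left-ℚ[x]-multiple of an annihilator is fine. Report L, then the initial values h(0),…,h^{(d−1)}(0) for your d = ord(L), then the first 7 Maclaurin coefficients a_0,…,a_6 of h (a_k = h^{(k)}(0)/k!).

f: a_k = 0, -6, 0, 8, 0, -96/5, 0, …
g: a_k = 2, 0, -1, 0, 1/12, 0, -1/360, …
L₀ := L_f ⊗_s L_g (sym. prod.), ord ≤ 4.
Differentiate: ansatz ord ≤ ord L₀ ⇒ L.
L = (3893 + 34584·x^2 + 286832·x^4 + 57600·x^6 + 768·x^8 - 10240·x^10 + 4096·x^12) + (2192·x + 44864·x^3 + 156160·x^5 + 51200·x^7 + 20480·x^9 + 16384·x^11)·Dx + (3978 + 36208·x^2 + 296160·x^4 + 76288·x^6 + 9728·x^8 - 4096·x^10 + 8192·x^12)·Dx^2 + (2192·x + 44864·x^3 + 156160·x^5 + 51200·x^7 + 20480·x^9 + 16384·x^11)·Dx^3 + (85 + 1624·x^2 + 9328·x^4 + 18688·x^6 + 8960·x^8 + 6144·x^10 + 4096·x^12)·Dx^4  (order 4).
h: a_k = -12, 0, 66, 0, -469/2, 0, 54431/60, …
ICs: h(0) = -12, h′(0) = 0, h′′(0) = 132, h′′′(0) = 0.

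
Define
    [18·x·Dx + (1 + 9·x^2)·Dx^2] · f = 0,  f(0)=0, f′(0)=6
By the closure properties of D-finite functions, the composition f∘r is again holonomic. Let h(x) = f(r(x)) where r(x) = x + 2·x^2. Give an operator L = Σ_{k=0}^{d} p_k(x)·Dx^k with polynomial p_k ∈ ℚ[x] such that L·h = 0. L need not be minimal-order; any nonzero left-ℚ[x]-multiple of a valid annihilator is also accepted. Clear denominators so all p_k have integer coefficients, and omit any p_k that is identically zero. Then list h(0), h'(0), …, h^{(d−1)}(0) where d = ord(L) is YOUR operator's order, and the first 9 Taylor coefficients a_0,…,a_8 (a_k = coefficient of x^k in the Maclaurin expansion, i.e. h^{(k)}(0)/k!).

f: a_k = 0, 6, 0, -18, 0, 486/5, 0, -4374/7, 0, …
f∘r: x↦r, Dx↦Dx/r' in L_f ⇒ L₀.
L = (-4 + 18·x + 144·x^2 + 432·x^3 + 432·x^4)·Dx + (1 + 4·x + 9·x^2 + 72·x^3 + 180·x^4 + 144·x^5)·Dx^2  (order 2).
h: a_k = 0, 6, 12, -18, -108, -594/5, 828, 22842/7, -972, …
ICs: h(0) = 0, h′(0) = 6.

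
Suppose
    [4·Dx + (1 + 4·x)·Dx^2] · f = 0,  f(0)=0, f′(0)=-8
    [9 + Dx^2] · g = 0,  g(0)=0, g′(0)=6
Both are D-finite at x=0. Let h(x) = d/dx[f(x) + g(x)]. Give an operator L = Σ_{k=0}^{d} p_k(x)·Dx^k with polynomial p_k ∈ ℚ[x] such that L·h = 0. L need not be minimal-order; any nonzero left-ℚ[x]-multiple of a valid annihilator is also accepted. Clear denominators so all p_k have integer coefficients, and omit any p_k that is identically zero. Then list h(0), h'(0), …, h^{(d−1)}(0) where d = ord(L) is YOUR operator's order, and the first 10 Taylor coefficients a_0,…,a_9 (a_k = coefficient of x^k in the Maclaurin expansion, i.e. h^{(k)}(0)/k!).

f: a_k = 0, -8, 16, -128/3, 128, -2048/5, 4096/3, -32768/7, 16384, -524288/9, …
g: a_k = 0, 6, 0, -9, 0, 81/20, 0, -243/280, 0, 243/2240, …
Sum ⇒ L₀ = lclm(L_f,L_g) in ℚ(x)⟨Dx⟩.
Differentiate: ansatz ord ≤ ord L₀ ⇒ L.
L = (3780 + 2592·x + 5184·x^2) + (369 + 2124·x + 3888·x^2 + 5184·x^3)·Dx + (420 + 288·x + 576·x^2)·Dx^2 + (41 + 236·x + 432·x^2 + 576·x^3)·Dx^3  (order 3).
h: a_k = -2, 32, -155, 512, -8111/4, 8192, -1310963/40, 131072, -1174402933/2240, 2097152, …
ICs: h(0) = -2, h′(0) = 32, h′′(0) = -310.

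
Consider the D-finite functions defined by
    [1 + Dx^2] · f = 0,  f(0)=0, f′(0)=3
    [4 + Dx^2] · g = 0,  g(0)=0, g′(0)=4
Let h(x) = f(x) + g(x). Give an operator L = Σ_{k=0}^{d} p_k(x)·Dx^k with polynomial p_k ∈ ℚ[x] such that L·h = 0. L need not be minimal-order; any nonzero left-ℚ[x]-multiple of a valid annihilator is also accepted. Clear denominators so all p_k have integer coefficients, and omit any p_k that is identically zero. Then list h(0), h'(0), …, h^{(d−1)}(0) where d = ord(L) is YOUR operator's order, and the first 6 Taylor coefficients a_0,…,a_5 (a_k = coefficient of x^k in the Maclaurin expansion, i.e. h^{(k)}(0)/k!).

L = 4 + 5·Dx^2 + Dx^4  (order 4).
h: a_k = 0, 7, 0, -19/6, 0, 67/120, …
ICs: h(0) = 0, h′(0) = 7, h′′(0) = 0, h′′′(0) = -19.

f: a_k = 0, 3, 0, -1/2, 0, 1/40, …
g: a_k = 0, 4, 0, -8/3, 0, 8/15, …
h₀=f+g: left-lcm gives L₀, ord ≤ 4.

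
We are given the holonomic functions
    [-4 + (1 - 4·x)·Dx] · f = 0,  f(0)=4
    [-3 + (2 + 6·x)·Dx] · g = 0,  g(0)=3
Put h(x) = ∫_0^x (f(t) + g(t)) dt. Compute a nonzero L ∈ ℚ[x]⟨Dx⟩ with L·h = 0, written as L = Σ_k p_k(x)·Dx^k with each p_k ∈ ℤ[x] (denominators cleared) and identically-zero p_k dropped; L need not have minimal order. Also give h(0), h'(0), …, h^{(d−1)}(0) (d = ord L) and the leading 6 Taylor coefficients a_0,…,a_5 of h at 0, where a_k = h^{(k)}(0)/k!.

L = (-228 - 432·x)·Dx + (137 + 696·x + 1296·x^2)·Dx^2 + (-10 - 62·x + 192·x^2 + 864·x^3)·Dx^3  (order 3).
h: a_k = 0, 7, 41/4, 485/24, 4177/64, 129857/640, …
ICs: h(0) = 0, h′(0) = 7, h′′(0) = 41/2.

f: a_k = 4, 16, 64, 256, 1024, 4096, …
g: a_k = 3, 9/2, -27/8, 81/16, -1215/128, 5103/256, …
f+g: L₀ = lclm(L_f,L_g), ord ≤ 1+1.
h=∫₀ˣh₀: take L = L₀·Dx.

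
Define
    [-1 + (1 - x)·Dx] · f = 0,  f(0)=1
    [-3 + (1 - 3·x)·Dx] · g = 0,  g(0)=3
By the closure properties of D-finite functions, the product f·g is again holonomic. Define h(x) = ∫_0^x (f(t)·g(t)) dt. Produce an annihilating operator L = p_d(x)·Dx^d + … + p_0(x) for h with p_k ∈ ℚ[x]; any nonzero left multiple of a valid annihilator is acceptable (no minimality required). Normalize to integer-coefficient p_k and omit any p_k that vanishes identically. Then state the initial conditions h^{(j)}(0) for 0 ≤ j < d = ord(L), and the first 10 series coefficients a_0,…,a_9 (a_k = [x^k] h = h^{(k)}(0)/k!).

L = (-4 + 6·x)·Dx + (1 - 4·x + 3·x^2)·Dx^2  (order 2).
h: a_k = 0, 3, 6, 13, 30, 363/5, 182, 3279/7, 1230, 9841/3, …
ICs: h(0) = 0, h′(0) = 3.

f: a_k = 1, 1, 1, 1, 1, 1, 1, 1, 1, 1, …
g: a_k = 3, 9, 27, 81, 243, 729, 2187, 6561, 19683, 59049, …
Product ⇒ symmetric product L₀, ord ≤ 1.
h=∫h₀ ⇒ L = L₀·Dx.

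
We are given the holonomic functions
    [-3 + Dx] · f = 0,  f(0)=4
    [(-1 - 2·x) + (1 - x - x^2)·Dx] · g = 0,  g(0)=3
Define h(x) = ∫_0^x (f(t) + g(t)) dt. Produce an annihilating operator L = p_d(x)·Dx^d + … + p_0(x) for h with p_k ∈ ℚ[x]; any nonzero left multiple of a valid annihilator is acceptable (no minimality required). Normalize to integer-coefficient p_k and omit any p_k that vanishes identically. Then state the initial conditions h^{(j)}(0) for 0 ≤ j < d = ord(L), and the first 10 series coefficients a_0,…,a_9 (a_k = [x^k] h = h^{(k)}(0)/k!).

f: a_k = 4, 12, 18, 18, 27/2, 81/10, 81/20, 243/140, 729/1120, 243/1120, …
g: a_k = 3, 3, 6, 9, 15, 24, 39, 63, 102, 165, …
h₀=f+g: left-lcm gives L₀, ord ≤ 2.
Integrate: L := L₀·Dx.
L = (3 + 9·x + 45·x^2 + 18·x^3)·Dx + (5 - 24·x - 15·x^2 + 18·x^3 + 9·x^4)·Dx^2 + (-2 + 7·x - 8·x^3 - 3·x^4)·Dx^3  (order 3).
h: a_k = 0, 7, 15/2, 8, 27/4, 57/10, 107/20, 123/20, 9063/1120, 38323/3360, …
ICs: h(0) = 0, h′(0) = 7, h′′(0) = 15.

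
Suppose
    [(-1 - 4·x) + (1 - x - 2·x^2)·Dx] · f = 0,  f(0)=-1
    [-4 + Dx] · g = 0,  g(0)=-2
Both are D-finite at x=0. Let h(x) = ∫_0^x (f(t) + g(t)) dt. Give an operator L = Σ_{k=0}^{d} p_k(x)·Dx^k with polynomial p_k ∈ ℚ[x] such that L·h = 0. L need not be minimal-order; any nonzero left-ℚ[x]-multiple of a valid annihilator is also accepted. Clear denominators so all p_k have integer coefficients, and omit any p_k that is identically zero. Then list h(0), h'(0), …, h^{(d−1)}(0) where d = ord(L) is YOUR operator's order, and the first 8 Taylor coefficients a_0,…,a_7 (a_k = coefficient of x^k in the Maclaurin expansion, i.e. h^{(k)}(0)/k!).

L = (-8 - 192·x^2 - 128·x^3)·Dx + (-10 + 44·x + 72·x^2 - 64·x^3 - 64·x^4)·Dx^2 + (3 - 11·x - 6·x^2 + 24·x^3 + 16·x^4)·Dx^3  (order 3).
h: a_k = 0, -3, -9/2, -19/3, -79/12, -97/15, -571/90, -2447/315, …
ICs: h(0) = 0, h′(0) = -3, h′′(0) = -9.

f: a_k = -1, -1, -3, -5, -11, -21, -43, -85, …
g: a_k = -2, -8, -16, -64/3, -64/3, -256/15, -512/45, -2048/315, …
h₀=f+g: left-lcm gives L₀, ord ≤ 2.
∫: right-multiply L₀ by Dx.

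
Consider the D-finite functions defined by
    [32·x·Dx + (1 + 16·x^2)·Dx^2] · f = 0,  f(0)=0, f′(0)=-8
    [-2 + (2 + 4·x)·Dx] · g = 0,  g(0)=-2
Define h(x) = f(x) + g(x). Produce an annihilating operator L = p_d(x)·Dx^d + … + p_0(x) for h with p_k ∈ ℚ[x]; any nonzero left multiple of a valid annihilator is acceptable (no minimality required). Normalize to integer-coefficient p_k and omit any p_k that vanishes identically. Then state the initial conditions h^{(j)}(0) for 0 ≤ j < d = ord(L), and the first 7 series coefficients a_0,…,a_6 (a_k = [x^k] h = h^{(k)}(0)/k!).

f: a_k = 0, -8, 0, 128/3, 0, -2048/5, 0, …
g: a_k = -2, -2, 1, -1, 5/4, -7/4, 21/8, …
Weyl lclm of L_f,L_g ⇒ L₀ (ord ≤ 3).
L = (-32 - 160·x + 1536·x^2 + 1536·x^3)·Dx + (-35 - 128·x + 1312·x^2 + 6144·x^3 + 5376·x^4)·Dx^2 + (-1 + 30·x + 96·x^2 + 576·x^3 + 1792·x^4 + 1536·x^5)·Dx^3  (order 3).
h: a_k = -2, -10, 1, 125/3, 5/4, -8227/20, 21/8, …
ICs: h(0) = -2, h′(0) = -10, h′′(0) = 2.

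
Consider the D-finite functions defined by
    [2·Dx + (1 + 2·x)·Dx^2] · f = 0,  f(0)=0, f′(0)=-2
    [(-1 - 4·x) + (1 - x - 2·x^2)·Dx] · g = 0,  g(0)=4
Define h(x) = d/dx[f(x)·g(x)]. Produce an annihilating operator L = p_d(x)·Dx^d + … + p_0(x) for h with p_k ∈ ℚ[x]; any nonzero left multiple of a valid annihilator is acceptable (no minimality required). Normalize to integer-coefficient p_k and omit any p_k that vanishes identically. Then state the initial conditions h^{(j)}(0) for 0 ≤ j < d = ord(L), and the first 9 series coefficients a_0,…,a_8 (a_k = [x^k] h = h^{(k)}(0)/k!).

f: a_k = 0, -2, 2, -8/3, 4, -32/5, 32/3, -128/7, 32, …
g: a_k = 4, 4, 12, 20, 44, 84, 172, 340, 684, …
h₀=f·g: eliminate ⇒ L₀, order ≤ 2·1.
Derive L from L₀ (diff closure).
L = (60 + 216·x + 288·x^2) + (5 + 66·x + 240·x^2 + 224·x^3)·Dx + (-3 - 11·x + 4·x^2 + 44·x^3 + 32·x^4)·Dx^2  (order 2).
h: a_k = -8, 0, -80, -128/3, -448, -2048/5, -33664/15, -18432/7, -377344/35, …
ICs: h(0) = -8, h′(0) = 0.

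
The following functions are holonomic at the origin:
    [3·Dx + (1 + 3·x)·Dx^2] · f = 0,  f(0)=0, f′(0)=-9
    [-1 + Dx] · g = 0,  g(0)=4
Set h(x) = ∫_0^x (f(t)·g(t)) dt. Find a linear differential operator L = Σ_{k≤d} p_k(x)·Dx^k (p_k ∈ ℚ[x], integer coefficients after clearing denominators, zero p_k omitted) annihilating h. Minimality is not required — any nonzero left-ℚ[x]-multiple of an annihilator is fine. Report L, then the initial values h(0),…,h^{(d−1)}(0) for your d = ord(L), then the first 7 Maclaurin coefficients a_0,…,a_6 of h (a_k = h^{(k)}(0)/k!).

f: a_k = 0, -9, 27/2, -27, 243/4, -729/5, 729/2, …
g: a_k = 4, 4, 2, 2/3, 1/6, 1/30, 1/180, …
Sym-product of L_f,L_g gives L₀ (≤ ord 2).
h=∫h₀ ⇒ L = L₀·Dx.
L = (-2 + 3·x)·Dx + (1 - 6·x)·Dx^2 + (1 + 3·x)·Dx^3  (order 3).
h: a_k = 0, 0, -18, 6, -18, 156/5, -1289/20, …
ICs: h(0) = 0, h′(0) = 0, h′′(0) = -36.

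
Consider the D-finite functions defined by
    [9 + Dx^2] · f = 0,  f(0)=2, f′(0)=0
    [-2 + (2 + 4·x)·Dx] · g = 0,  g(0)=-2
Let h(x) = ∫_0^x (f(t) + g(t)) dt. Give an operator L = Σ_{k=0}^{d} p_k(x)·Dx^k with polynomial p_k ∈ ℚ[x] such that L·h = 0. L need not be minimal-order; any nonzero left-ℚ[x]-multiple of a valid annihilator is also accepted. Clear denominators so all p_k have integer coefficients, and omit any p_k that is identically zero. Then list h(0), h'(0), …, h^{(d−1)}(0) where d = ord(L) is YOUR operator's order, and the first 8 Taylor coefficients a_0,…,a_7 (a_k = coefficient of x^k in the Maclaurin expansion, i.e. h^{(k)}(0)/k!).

f: a_k = 2, 0, -9, 0, 27/4, 0, -81/40, 0, …
g: a_k = -2, -2, 1, -1, 5/4, -7/4, 21/8, -33/8, …
Weyl lclm of L_f,L_g ⇒ L₀ (ord ≤ 3).
∫: right-multiply L₀ by Dx.
L = (-54 - 162·x - 162·x^2)·Dx + (36 + 234·x + 486·x^2 + 324·x^3)·Dx^2 + (-6 - 18·x - 18·x^2)·Dx^3 + (4 + 26·x + 54·x^2 + 36·x^3)·Dx^4  (order 4).
h: a_k = 0, 0, -1, -8/3, -1/4, 8/5, -7/24, 3/35, …
ICs: h(0) = 0, h′(0) = 0, h′′(0) = -2, h′′′(0) = -16.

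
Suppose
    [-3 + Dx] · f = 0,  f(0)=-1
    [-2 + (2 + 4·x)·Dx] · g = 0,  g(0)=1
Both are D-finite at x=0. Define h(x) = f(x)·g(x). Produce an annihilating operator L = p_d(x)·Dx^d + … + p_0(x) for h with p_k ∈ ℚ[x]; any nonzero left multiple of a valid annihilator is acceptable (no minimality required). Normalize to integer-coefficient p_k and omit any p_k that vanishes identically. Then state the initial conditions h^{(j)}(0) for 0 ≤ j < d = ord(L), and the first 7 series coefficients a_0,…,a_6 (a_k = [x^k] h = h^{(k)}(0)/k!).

f: a_k = -1, -3, -9/2, -9/2, -27/8, -81/40, -81/80, …
g: a_k = 1, 1, -1/2, 1/2, -5/8, 7/8, -21/16, …
Sym-product of L_f,L_g gives L₀ (≤ ord 1).
L = (-4 - 6·x) + (1 + 2·x)·Dx  (order 1).
h: a_k = -1, -4, -7, -8, -13/2, -22/5, -21/10, …
ICs: h(0) = -1.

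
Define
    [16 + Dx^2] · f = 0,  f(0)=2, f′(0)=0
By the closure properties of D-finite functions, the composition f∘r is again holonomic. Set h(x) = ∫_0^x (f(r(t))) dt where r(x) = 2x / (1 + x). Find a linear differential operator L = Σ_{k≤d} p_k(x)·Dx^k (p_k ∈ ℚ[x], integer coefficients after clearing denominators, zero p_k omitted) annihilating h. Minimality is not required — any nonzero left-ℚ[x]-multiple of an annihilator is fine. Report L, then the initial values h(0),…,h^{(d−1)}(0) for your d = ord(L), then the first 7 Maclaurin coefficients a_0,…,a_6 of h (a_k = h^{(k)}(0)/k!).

L = 64·Dx + (2 + 6·x + 6·x^2 + 2·x^3)·Dx^2 + (1 + 4·x + 6·x^2 + 4·x^3 + x^4)·Dx^3  (order 3).
h: a_k = 0, 2, 0, -64/3, 32, 448/15, -1664/9, …
ICs: h(0) = 0, h′(0) = 2, h′′(0) = 0.

f: a_k = 2, 0, -16, 0, 64/3, 0, -512/45, …
f∘r: x↦r, Dx↦Dx/r' in L_f ⇒ L₀.
Integrate: L := L₀·Dx.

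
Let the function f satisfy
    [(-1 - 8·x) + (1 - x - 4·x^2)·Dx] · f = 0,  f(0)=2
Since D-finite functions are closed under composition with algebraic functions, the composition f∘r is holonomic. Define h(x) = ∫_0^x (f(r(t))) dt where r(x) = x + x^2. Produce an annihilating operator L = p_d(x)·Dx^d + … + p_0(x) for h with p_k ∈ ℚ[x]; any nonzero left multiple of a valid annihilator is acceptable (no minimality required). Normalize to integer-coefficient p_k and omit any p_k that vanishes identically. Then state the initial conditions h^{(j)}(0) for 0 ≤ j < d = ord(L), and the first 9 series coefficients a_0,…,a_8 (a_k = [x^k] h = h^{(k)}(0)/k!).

f: a_k = 2, 2, 10, 18, 58, 130, 362, 882, 2330, …
Change of var in L_f (x↦r) gives L₀.
h=∫h₀ ⇒ L = L₀·Dx.
L = (1 + 10·x + 24·x^2 + 16·x^3)·Dx + (-1 + x + 5·x^2 + 8·x^3 + 4·x^4)·Dx^2  (order 2).
h: a_k = 0, 2, 1, 4, 19/2, 122/5, 208/3, 1378/7, 2293/4, …
ICs: h(0) = 0, h′(0) = 2.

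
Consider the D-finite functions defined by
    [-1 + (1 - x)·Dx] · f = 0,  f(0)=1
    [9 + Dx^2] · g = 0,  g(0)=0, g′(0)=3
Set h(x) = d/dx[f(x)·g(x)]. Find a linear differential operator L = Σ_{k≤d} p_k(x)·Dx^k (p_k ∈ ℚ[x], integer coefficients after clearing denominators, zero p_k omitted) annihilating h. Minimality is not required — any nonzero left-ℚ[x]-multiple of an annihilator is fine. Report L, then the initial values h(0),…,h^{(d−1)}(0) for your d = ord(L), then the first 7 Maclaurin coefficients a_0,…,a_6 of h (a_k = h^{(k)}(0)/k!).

f: a_k = 1, 1, 1, 1, 1, 1, 1, …
g: a_k = 0, 3, 0, -9/2, 0, 81/40, 0, …
L₀ := L_f ⊗_s L_g (sym. prod.), ord ≤ 2.
h=h₀': d/dx-closure on L₀ ⇒ L.
L = (7 - 18·x + 9·x^2) + (-2 + 2·x)·Dx + (1 - 2·x + x^2)·Dx^2  (order 2).
h: a_k = 3, 6, -9/2, -6, 21/8, 63/20, 51/80, …
ICs: h(0) = 3, h′(0) = 6.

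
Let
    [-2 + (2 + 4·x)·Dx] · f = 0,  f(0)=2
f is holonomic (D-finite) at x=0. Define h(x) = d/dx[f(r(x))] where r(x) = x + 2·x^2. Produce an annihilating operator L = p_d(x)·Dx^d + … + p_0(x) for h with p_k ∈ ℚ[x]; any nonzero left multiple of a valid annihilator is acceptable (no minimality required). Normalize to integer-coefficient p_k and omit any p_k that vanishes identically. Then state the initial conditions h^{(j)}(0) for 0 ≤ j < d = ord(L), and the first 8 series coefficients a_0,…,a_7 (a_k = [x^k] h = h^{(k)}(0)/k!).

L = 3 + (-1 - 6·x - 12·x^2 - 16·x^3)·Dx  (order 1).
h: a_k = 2, 6, -9, 3, 75/4, -171/4, 147/8, 867/8, …
ICs: h(0) = 2.

f: a_k = 2, 2, -1, 1, -5/4, 7/4, -21/8, 33/8, …
Change of var in L_f (x↦r) gives L₀.
Derive L from L₀ (diff closure).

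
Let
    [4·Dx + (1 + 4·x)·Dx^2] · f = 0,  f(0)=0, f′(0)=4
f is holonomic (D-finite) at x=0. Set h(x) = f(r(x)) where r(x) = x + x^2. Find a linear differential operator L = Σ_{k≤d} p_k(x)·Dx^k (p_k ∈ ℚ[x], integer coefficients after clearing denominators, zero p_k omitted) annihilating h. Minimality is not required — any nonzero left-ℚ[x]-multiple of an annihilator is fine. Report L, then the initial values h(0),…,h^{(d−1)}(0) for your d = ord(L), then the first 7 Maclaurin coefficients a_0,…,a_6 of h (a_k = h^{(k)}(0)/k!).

L = 2·Dx + (1 + 2·x)·Dx^2  (order 2).
h: a_k = 0, 4, -4, 16/3, -8, 64/5, -64/3, …
ICs: h(0) = 0, h′(0) = 4.

f: a_k = 0, 4, -8, 64/3, -64, 1024/5, -2048/3, …
Substitute x→r, Dx→(1/r')Dx; clear ⇒ L₀.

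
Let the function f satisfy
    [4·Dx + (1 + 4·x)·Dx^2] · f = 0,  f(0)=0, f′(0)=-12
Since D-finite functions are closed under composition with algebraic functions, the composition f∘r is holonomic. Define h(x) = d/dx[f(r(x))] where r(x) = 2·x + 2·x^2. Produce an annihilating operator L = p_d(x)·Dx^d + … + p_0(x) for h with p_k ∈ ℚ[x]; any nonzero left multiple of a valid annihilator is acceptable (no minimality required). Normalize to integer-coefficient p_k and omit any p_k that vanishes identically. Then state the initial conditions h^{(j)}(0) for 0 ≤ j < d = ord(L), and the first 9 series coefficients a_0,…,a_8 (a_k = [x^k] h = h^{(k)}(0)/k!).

L = (6 + 16·x + 16·x^2) + (1 + 10·x + 24·x^2 + 16·x^3)·Dx  (order 1).
h: a_k = -24, 144, -960, 6528, -44544, 304128, -2076672, 14180352, -96829440, …
ICs: h(0) = -24.

f: a_k = 0, -12, 24, -64, 192, -3072/5, 2048, -49152/7, 24576, …
f∘r: x↦r, Dx↦Dx/r' in L_f ⇒ L₀.
h₀' ⇒ L via d/dx closure of L₀.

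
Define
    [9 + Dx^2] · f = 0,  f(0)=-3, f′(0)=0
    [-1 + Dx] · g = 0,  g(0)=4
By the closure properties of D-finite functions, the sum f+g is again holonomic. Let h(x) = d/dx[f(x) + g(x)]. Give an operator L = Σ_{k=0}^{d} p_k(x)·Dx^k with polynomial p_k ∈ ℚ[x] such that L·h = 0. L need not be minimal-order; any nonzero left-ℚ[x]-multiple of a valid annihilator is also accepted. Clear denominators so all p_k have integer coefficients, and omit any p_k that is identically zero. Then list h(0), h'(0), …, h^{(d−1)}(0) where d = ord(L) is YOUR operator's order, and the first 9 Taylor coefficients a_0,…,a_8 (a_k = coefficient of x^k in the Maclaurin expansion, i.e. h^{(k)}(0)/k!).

L = 9 - 9·Dx + Dx^2 - Dx^3  (order 3).
h: a_k = 4, 31, 2, -239/6, 1/6, 2191/120, 1/180, -19679/5040, 1/10080, …
ICs: h(0) = 4, h′(0) = 31, h′′(0) = 4.

f: a_k = -3, 0, 27/2, 0, -81/8, 0, 243/80, 0, -2187/4480, …
g: a_k = 4, 4, 2, 2/3, 1/6, 1/30, 1/180, 1/1260, 1/10080, …
h₀=f+g: left-lcm gives L₀, ord ≤ 3.
h=h₀': d/dx-closure on L₀ ⇒ L.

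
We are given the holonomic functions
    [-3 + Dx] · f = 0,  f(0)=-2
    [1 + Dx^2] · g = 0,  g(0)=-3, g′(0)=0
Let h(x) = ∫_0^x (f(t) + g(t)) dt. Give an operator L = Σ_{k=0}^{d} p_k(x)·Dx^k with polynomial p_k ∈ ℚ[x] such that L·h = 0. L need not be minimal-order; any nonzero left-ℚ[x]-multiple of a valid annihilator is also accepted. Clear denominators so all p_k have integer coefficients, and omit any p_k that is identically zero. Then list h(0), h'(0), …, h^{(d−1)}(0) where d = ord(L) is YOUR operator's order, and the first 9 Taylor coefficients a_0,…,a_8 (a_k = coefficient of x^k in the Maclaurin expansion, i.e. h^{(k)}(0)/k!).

f: a_k = -2, -6, -9, -9, -27/4, -81/20, -81/40, -243/280, -729/2240, …
g: a_k = -3, 0, 3/2, 0, -1/8, 0, 1/240, 0, -1/13440, …
f+g: L₀ = lclm(L_f,L_g), ord ≤ 1+2.
h=∫h₀ ⇒ L = L₀·Dx.
L = -3·Dx + Dx^2 - 3·Dx^3 + Dx^4  (order 4).
h: a_k = 0, -5, -3, -5/2, -9/4, -11/8, -27/40, -97/336, -243/2240, …
ICs: h(0) = 0, h′(0) = -5, h′′(0) = -6, h′′′(0) = -15.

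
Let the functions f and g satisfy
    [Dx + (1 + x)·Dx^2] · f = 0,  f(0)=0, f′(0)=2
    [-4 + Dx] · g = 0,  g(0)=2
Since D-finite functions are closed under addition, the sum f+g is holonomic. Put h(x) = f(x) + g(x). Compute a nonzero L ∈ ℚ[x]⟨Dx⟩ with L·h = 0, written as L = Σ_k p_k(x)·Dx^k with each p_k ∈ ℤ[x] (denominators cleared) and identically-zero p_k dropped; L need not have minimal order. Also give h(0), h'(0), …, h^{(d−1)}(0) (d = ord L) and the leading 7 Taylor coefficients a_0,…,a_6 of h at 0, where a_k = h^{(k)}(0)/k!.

f: a_k = 0, 2, -1, 2/3, -1/2, 2/5, -1/3, …
g: a_k = 2, 8, 16, 64/3, 64/3, 256/15, 512/45, …
h₀=f+g: left-lcm gives L₀, ord ≤ 3.
L = (-24 - 16·x)·Dx + (-14 - 32·x - 16·x^2)·Dx^2 + (5 + 9·x + 4·x^2)·Dx^3  (order 3).
h: a_k = 2, 10, 15, 22, 125/6, 262/15, 497/45, …
ICs: h(0) = 2, h′(0) = 10, h′′(0) = 30.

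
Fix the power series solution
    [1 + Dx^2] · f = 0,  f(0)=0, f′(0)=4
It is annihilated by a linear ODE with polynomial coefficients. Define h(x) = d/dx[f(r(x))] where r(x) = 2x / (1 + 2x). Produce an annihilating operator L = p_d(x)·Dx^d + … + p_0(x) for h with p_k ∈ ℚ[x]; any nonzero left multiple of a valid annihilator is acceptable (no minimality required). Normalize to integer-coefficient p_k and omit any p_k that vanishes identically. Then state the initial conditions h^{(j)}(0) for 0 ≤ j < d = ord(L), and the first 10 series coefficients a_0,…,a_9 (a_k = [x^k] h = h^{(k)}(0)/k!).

L = (28 + 96·x + 96·x^2) + (12 + 72·x + 144·x^2 + 96·x^3)·Dx + (1 + 8·x + 24·x^2 + 32·x^3 + 16·x^4)·Dx^2  (order 2).
h: a_k = 8, -32, 80, -128, 16/3, 960, -221792/45, 814592/45, -3586864/63, 10235840/63, …
ICs: h(0) = 8, h′(0) = -32.

f: a_k = 0, 4, 0, -2/3, 0, 1/30, 0, -1/1260, 0, 1/90720, …
Change of var in L_f (x↦r) gives L₀.
h=h₀': d/dx-closure on L₀ ⇒ L.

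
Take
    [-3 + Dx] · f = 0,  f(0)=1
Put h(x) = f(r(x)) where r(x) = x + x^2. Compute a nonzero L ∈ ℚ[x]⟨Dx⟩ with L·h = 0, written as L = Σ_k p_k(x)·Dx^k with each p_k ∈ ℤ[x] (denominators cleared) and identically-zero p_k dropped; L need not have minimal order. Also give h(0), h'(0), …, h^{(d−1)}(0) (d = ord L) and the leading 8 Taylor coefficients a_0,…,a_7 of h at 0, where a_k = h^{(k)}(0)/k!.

f: a_k = 1, 3, 9/2, 9/2, 27/8, 81/40, 81/80, 243/560, …
f∘r: x↦r, Dx↦Dx/r' in L_f ⇒ L₀.
L = (-3 - 6·x) + Dx  (order 1).
h: a_k = 1, 3, 15/2, 27/2, 171/8, 1161/40, 2871/80, 4509/112, …
ICs: h(0) = 1.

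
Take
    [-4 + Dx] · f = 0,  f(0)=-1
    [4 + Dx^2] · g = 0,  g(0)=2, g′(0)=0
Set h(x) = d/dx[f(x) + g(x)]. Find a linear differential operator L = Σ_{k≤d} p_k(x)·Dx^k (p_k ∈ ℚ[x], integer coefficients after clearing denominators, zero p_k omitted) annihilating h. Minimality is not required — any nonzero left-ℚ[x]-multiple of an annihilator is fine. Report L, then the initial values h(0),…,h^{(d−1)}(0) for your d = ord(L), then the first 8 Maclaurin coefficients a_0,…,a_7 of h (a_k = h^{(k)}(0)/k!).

f: a_k = -1, -4, -8, -32/3, -32/3, -128/15, -256/45, -1024/315, …
g: a_k = 2, 0, -4, 0, 4/3, 0, -8/45, 0, …
L₀ := lclm(L_f,L_g); ord L₀ ≤ 1+2.
Derive L from L₀ (diff closure).
L = 16 - 4·Dx + 4·Dx^2 - Dx^3  (order 3).
h: a_k = -4, -24, -32, -112/3, -128/3, -176/5, -1024/45, -4064/315, …
ICs: h(0) = -4, h′(0) = -24, h′′(0) = -64.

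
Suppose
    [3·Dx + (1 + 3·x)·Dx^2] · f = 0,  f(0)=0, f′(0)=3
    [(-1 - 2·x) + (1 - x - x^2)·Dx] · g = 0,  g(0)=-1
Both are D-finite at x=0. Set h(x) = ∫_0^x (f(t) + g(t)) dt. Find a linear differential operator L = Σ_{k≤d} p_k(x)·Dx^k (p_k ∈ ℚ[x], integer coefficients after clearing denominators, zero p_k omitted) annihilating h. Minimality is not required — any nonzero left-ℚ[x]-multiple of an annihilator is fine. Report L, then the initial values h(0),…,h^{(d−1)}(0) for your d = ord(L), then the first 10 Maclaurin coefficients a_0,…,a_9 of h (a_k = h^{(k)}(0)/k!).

f: a_k = 0, 3, -9/2, 9, -81/4, 243/5, -243/2, 2187/7, -6561/8, 2187, …
g: a_k = -1, -1, -2, -3, -5, -8, -13, -21, -34, -55, …
f+g: L₀ = lclm(L_f,L_g), ord ≤ 2+1.
h=∫₀ˣh₀: take L = L₀·Dx.
L = (-126 - 342·x - 468·x^2 - 180·x^3 - 108·x^4)·Dx^2 + (-156·x - 576·x^2 - 672·x^3 - 378·x^4 - 180·x^5)·Dx^3 + (7 + 35·x + 29·x^2 - 63·x^3 - 99·x^4 - 93·x^5 - 36·x^6)·Dx^4  (order 4).
h: a_k = 0, -1, 1, -13/6, 3/2, -101/20, 203/30, -269/14, 255/7, -6833/72, …
ICs: h(0) = 0, h′(0) = -1, h′′(0) = 2, h′′′(0) = -13.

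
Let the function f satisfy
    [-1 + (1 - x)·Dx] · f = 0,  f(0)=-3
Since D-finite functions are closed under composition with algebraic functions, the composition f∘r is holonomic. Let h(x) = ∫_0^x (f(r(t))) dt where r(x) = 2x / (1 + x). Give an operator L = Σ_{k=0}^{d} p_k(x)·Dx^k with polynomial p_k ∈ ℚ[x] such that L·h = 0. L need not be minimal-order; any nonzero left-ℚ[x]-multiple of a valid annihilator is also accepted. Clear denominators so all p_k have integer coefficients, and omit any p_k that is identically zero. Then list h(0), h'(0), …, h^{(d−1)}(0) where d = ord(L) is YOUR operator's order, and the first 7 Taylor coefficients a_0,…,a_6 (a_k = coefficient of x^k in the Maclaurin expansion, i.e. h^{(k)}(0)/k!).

L = 2·Dx + (-1 + x^2)·Dx^2  (order 2).
h: a_k = 0, -3, -3, -2, -3/2, -6/5, -1, …
ICs: h(0) = 0, h′(0) = -3.

f: a_k = -3, -3, -3, -3, -3, -3, -3, …
f∘r: x↦r, Dx↦Dx/r' in L_f ⇒ L₀.
∫: right-multiply L₀ by Dx.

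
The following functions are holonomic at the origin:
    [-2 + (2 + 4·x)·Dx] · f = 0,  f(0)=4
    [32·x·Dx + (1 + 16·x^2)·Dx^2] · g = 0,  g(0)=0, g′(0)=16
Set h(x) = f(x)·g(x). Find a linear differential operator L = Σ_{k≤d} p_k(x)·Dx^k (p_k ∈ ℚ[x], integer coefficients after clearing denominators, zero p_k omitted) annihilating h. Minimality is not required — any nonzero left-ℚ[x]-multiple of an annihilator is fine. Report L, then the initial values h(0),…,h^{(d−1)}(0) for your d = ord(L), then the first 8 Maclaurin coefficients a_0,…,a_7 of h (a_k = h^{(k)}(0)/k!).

L = (3 - 32·x - 16·x^2) + (-2 + 28·x + 96·x^2 + 64·x^3)·Dx + (1 + 4·x + 20·x^2 + 64·x^3 + 64·x^4)·Dx^2  (order 2).
h: a_k = 0, 64, 64, -1120/3, -928/3, 51112/15, 47432/15, -4090612/105, …
ICs: h(0) = 0, h′(0) = 64.

f: a_k = 4, 4, -2, 2, -5/2, 7/2, -21/4, 33/4, …
g: a_k = 0, 16, 0, -256/3, 0, 4096/5, 0, -65536/7, …
L₀ := L_f ⊗_s L_g (sym. prod.), ord ≤ 2.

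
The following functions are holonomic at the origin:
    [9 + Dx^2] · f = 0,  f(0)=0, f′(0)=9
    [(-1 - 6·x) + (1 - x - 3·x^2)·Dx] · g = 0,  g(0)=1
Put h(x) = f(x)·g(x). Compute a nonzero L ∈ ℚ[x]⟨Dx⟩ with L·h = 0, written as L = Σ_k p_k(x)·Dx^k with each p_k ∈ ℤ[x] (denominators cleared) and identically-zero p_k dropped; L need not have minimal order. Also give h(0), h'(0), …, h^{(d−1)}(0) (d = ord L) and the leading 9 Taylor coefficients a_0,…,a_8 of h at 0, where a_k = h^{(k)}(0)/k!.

L = (-3 + 9·x + 27·x^2) + (2 + 12·x)·Dx + (-1 + x + 3·x^2)·Dx^2  (order 2).
h: a_k = 0, 9, 9, 45/2, 99/2, 4923/40, 10863/40, 358119/560, 162873/112, …
ICs: h(0) = 0, h′(0) = 9.

f: a_k = 0, 9, 0, -27/2, 0, 243/40, 0, -729/560, 0, …
g: a_k = 1, 1, 4, 7, 19, 40, 97, 217, 508, …
Sym-product of L_f,L_g gives L₀ (≤ ord 2).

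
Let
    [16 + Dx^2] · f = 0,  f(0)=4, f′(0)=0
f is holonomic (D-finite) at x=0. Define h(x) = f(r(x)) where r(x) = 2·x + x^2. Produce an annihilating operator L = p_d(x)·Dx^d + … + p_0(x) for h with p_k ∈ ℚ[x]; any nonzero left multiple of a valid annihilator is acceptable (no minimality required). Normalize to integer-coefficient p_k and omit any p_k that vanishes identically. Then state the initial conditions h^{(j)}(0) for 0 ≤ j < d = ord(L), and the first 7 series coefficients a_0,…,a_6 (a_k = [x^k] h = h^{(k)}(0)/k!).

L = (64 + 192·x + 192·x^2 + 64·x^3) - Dx + (1 + x)·Dx^2  (order 2).
h: a_k = 4, 0, -128, -128, 1952/3, 4096/3, -19456/45, …
ICs: h(0) = 4, h′(0) = 0.

f: a_k = 4, 0, -32, 0, 128/3, 0, -1024/45, …
Substitute x→r, Dx→(1/r')Dx; clear ⇒ L₀.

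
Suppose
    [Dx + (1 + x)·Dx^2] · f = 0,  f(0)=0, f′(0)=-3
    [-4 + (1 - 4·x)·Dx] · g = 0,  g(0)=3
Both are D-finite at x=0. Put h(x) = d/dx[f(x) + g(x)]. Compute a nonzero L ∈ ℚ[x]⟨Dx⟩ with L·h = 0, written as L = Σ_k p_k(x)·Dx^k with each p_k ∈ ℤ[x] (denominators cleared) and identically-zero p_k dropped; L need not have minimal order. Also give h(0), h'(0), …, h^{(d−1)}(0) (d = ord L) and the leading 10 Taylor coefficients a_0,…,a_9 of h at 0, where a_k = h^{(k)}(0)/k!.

L = (-112 - 32·x) + (-94 - 208·x - 64·x^2)·Dx + (9 - 23·x - 48·x^2 - 16·x^3)·Dx^2  (order 2).
h: a_k = 9, 99, 573, 3075, 15357, 73731, 344061, 1572867, 7077885, 31457283, …
ICs: h(0) = 9, h′(0) = 99.

f: a_k = 0, -3, 3/2, -1, 3/4, -3/5, 1/2, -3/7, 3/8, -1/3, …
g: a_k = 3, 12, 48, 192, 768, 3072, 12288, 49152, 196608, 786432, …
h₀=f+g: left-lcm gives L₀, ord ≤ 3.
Derive L from L₀ (diff closure).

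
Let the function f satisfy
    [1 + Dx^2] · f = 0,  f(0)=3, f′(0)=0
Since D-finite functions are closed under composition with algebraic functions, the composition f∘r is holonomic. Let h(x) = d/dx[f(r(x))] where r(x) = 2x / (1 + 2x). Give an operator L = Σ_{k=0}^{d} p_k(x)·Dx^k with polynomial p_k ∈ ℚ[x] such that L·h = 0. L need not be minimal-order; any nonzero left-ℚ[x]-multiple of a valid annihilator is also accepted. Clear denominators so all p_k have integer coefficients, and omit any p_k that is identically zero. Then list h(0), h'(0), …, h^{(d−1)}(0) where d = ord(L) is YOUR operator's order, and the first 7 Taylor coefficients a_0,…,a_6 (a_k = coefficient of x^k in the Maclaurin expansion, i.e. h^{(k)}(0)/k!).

f: a_k = 3, 0, -3/2, 0, 1/8, 0, -1/240, …
Substitute x→r, Dx→(1/r')Dx; clear ⇒ L₀.
h=h₀': d/dx-closure on L₀ ⇒ L.
L = (28 + 96·x + 96·x^2) + (12 + 72·x + 144·x^2 + 96·x^3)·Dx + (1 + 8·x + 24·x^2 + 32·x^3 + 16·x^4)·Dx^2  (order 2).
h: a_k = 0, -12, 72, -280, 880, -12008/5, 29232/5, …
ICs: h(0) = 0, h′(0) = -12.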